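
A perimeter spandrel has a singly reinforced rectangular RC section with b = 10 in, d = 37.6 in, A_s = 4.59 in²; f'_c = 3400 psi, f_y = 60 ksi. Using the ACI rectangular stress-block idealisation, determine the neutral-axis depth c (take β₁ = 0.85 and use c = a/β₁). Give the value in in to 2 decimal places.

T = A_s f_y = 4.59 × 60 = 275.4 kips.
a = T/(0.85 f'_c b) = 275.4/(0.85 × 3.4 × 10) = 9.5294 in.
With β₁ = 0.85, c = a/β₁ = 9.5294/0.85 = 11.21 in.

c ≈ 11.21 in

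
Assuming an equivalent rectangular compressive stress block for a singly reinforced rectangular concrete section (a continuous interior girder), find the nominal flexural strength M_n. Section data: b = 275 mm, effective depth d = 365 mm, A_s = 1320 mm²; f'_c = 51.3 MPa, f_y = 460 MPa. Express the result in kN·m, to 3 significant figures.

T = A_s f_y = 1320 × 460 = 607200 N = 607.2 kN.
From C = T: a = T/(0.85 f'_c b) = 607200/(0.85 × 51.3 × 275) = 50.64 mm.
M_n = T(d − a/2) = 607.2 kN × (365 − 25.32) mm = 206.25 kN·m.

M_n ≈ 206 kN·m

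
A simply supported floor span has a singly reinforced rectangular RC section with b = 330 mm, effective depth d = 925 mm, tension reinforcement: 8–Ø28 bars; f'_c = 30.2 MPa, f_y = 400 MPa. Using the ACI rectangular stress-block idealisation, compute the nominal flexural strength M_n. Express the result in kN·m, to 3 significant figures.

A_s = 8 × 616 = 4928 mm².
T = A_s f_y = 4928 × 400 = 1971200 N = 1971.2 kN.
From C = T: a = T/(0.85 f'_c b) = 1971200/(0.85 × 30.2 × 330) = 232.70 mm.
M_n = T(d − a/2) = 1971.2 kN × (925 − 116.35) mm = 1594.01 kN·m.

M_n ≈ 1590 kN·m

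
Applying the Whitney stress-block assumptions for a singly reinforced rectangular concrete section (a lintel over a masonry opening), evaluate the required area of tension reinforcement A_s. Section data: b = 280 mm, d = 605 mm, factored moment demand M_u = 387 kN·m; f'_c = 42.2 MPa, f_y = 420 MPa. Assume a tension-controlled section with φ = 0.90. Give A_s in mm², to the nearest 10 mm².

M_n = M_u/φ = 387/0.90 = 430 kN·m.
With M_n = 0.85 f'_c a b (d − a/2), solve the quadratic for a:
a = d − √(d² − 2M_n/(0.85 f'_c b)) = 605 − √(605² − 2 × 430×10⁶/(0.85 × 42.2 × 280)) = 75.47 mm.
A_s = 0.85 f'_c a b / f_y = 0.85 × 42.2 × 75.47 × 280 / 420 = 1804.7 mm².

A_s ≈ 1800 mm²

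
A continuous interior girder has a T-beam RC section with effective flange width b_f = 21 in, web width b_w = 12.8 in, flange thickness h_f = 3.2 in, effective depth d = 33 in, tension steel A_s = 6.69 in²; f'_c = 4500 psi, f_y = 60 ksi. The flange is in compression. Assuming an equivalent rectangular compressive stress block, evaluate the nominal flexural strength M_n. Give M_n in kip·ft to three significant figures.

M_n ≈ 1010 kip·ft

Tension: T = A_s f_y = 6.69 × 60 = 401.4 kips.
Try a within the flange: a = T/(0.85 f'_c b_f) = 401.4/(0.85 × 4.5 × 21) = 4.997 in.
a = 4.997 > h_f = 3.2 in: the block extends into the web. Split into flange-overhang and web parts.
C_f = 0.85 f'_c (b_f − b_w) h_f = 0.85 × 4.5 × (21 − 12.8) × 3.2 = 100.4 kips.
Remaining web compression depth: a_w = (T − C_f)/(0.85 f'_c b_w) = (401.4 − 100.4)/(0.85 × 4.5 × 12.8) = 6.148 in.
M_n = C_f(d − h_f/2) + (T − C_f)(d − a_w/2) = 100.4 × (33 − 1.6) + 301 × (33 − 3.074) = 3152.6 + 9007.7 = 12160.3 kip·in.
M_n = 12160.3/12 = 1013.36 kip·ft.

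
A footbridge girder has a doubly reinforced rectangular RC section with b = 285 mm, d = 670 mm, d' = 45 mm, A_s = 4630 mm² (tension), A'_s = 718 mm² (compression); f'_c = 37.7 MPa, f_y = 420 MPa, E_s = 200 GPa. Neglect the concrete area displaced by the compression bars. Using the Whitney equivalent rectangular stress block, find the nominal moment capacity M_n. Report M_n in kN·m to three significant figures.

M_n ≈ 1140 kN·m

Assume both tension and compression steel yield.
Net tension couple steel: A_s − A'_s = 3912 mm².
a = (A_s − A'_s) f_y / (0.85 f'_c b) = 1643040/(0.85 × 37.7 × 285) = 179.90 mm.
c = a/β₁ = 179.90/0.781 = 230.35 mm; ε'_s = 0.003(c − d')/c = 0.0024 ≥ f_y/E_s = 0.0021, so compression steel does yield.
M_n = (A_s − A'_s) f_y (d − a/2) + A'_s f_y (d − d') = [1643040 × (670 − 89.95) + 301560 × (670 − 45)] × 10⁻⁶ = 953.05 + 188.48 = 1141.53 kN·m.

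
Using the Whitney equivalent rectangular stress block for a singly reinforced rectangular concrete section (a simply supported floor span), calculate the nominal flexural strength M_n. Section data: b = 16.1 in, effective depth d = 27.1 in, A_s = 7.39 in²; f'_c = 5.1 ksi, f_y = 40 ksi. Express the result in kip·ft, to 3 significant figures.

M_n ≈ 615 kip·ft

T = A_s f_y = 7.39 × 40 = 295.6 kips.
a = T/(0.85 f'_c b) = 295.6/(0.85 × 5.1 × 16.1) = 4.235 in.
M_n = T(d − a/2) = 295.6 × (27.1 − 2.1175) = 7384.8 kip·in = 7384.8/12 = 615.40 kip·ft.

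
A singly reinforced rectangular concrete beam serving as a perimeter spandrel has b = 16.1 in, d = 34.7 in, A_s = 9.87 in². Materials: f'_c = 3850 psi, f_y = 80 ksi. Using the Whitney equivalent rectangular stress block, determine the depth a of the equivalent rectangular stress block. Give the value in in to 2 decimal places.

T = A_s f_y = 9.87 × 80 = 789.6 kips.
a = T/(0.85 f'_c b) = 789.6/(0.85 × 3.85 × 16.1) = 14.99 in.

a ≈ 14.99 in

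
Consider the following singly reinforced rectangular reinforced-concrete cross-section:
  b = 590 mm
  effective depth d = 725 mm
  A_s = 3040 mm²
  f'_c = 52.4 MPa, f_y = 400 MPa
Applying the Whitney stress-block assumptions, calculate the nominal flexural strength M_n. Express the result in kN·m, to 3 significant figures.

M_n ≈ 853 kN·m

T = A_s f_y = 3040 × 400 = 1216000 N = 1216 kN.
From C = T: a = T/(0.85 f'_c b) = 1216000/(0.85 × 52.4 × 590) = 46.27 mm.
M_n = T(d − a/2) = 1216 kN × (725 − 23.135) mm = 853.47 kN·m.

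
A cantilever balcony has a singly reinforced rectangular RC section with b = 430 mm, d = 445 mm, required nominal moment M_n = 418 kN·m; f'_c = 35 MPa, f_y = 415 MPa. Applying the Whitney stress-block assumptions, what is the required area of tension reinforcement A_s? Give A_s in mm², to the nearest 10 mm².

A_s ≈ 2490 mm²

With M_n = 0.85 f'_c a b (d − a/2), solve the quadratic for a:
a = d − √(d² − 2M_n/(0.85 f'_c b)) = 445 − √(445² − 2 × 418×10⁶/(0.85 × 35 × 430)) = 80.76 mm.
A_s = 0.85 f'_c a b / f_y = 0.85 × 35 × 80.76 × 430 / 415 = 2489.5 mm².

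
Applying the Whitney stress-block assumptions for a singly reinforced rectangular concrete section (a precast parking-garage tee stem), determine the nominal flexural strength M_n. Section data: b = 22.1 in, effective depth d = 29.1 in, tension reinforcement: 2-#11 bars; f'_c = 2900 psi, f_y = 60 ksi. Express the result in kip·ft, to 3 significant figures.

A_s = 2 × 1.56 = 3.12 in².
T = A_s f_y = 3.12 × 60 = 187.2 kips.
a = T/(0.85 f'_c b) = 187.2/(0.85 × 2.9 × 22.1) = 3.436 in.
M_n = T(d − a/2) = 187.2 × (29.1 − 1.718) = 5125.9 kip·in = 5125.9/12 = 427.16 kip·ft.

M_n ≈ 427 kip·ft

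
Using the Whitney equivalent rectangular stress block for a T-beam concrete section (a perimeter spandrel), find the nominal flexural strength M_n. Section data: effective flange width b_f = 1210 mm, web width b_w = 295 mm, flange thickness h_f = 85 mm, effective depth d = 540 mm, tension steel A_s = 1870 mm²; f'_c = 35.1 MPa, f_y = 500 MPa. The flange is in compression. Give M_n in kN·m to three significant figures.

M_n ≈ 493 kN·m

Tension: T = A_s f_y = 1870 × 500 = 935000 N.
Try a within the flange: a = T/(0.85 f'_c b_f) = 935000/(0.85 × 35.1 × 1210) = 25.90 mm.
Since a = 25.90 ≤ h_f = 85 mm, the stress block lies entirely in the flange; analyse as a rectangular beam of width b_f.
M_n = T(d − a/2) = 935000 × (540 − 12.95) = 492.79 × 10⁶ N·mm.
M_n = 492.79 kN·m.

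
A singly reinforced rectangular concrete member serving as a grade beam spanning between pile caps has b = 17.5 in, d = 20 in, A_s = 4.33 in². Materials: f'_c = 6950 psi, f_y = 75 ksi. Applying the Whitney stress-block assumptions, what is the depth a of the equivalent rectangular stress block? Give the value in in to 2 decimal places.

a ≈ 3.14 in

T = A_s f_y = 4.33 × 75 = 324.75 kips.
a = T/(0.85 f'_c b) = 324.75/(0.85 × 6.95 × 17.5) = 3.14 in.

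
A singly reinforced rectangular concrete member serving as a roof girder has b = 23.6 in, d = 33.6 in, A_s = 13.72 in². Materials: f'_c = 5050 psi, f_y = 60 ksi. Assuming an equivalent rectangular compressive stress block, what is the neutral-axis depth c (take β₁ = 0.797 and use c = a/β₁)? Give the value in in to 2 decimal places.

c ≈ 10.20 in

T = A_s f_y = 13.72 × 60 = 823.2 kips.
a = T/(0.85 f'_c b) = 823.2/(0.85 × 5.05 × 23.6) = 8.1261 in.
With β₁ = 0.797, c = a/β₁ = 8.1261/0.797 = 10.20 in.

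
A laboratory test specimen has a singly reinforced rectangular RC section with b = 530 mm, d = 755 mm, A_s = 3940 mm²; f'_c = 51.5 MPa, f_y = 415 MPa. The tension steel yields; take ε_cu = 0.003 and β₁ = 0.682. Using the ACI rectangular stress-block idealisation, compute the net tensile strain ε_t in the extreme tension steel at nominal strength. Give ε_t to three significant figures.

a = A_s f_y/(0.85 f'_c b) = 70.48 mm.
β₁ = 0.682, so c = a/β₁ = 70.48/0.682 = 103.34 mm.
From the linear strain diagram with ε_cu = 0.003: ε_t = 0.003 (d − c)/c = 0.003 × (755 − 103.34)/103.34 = 0.0189.
Since ε_t ≥ 0.005, the section is tension-controlled.

ε_t ≈ 0.0189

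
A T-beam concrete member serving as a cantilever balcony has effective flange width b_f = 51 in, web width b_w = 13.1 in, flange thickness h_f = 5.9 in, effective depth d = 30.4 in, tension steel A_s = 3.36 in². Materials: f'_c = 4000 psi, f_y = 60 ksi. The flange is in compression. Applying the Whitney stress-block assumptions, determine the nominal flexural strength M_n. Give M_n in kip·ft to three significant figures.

Tension: T = A_s f_y = 3.36 × 60 = 201.6 kips.
Try a within the flange: a = T/(0.85 f'_c b_f) = 201.6/(0.85 × 4 × 51) = 1.163 in.
Since a = 1.163 ≤ h_f = 5.9 in, the stress block lies entirely in the flange; analyse as a rectangular beam of width b_f.
M_n = T(d − a/2) = 201.6 × (30.4 − 0.5815) = 6011.4 kip·in.
M_n = 6011.4/12 = 500.95 kip·ft.

M_n ≈ 501 kip·ft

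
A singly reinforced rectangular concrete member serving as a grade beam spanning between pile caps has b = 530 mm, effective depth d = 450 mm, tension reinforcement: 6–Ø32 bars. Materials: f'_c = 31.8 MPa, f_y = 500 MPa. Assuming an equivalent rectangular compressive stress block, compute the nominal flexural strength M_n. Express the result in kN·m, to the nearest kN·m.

M_n ≈ 882 kN·m

A_s = 6 × 804 = 4824 mm².
T = A_s f_y = 4824 × 500 = 2412000 N = 2412 kN.
From C = T: a = T/(0.85 f'_c b) = 2412000/(0.85 × 31.8 × 530) = 168.37 mm.
M_n = T(d − a/2) = 2412 kN × (450 − 84.185) mm = 882.35 kN·m.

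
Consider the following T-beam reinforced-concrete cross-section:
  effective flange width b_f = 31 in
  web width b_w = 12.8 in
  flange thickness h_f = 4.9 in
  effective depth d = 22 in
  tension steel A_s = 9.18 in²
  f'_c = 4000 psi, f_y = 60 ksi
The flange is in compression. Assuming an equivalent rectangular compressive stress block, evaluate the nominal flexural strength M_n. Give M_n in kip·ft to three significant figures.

M_n ≈ 889 kip·ft

Tension: T = A_s f_y = 9.18 × 60 = 550.8 kips.
Try a within the flange: a = T/(0.85 f'_c b_f) = 550.8/(0.85 × 4 × 31) = 5.226 in.
a = 5.226 > h_f = 4.9 in: the block extends into the web. Split into flange-overhang and web parts.
C_f = 0.85 f'_c (b_f − b_w) h_f = 0.85 × 4 × (31 − 12.8) × 4.9 = 303.2 kips.
Remaining web compression depth: a_w = (T − C_f)/(0.85 f'_c b_w) = (550.8 − 303.2)/(0.85 × 4 × 12.8) = 5.689 in.
M_n = C_f(d − h_f/2) + (T − C_f)(d − a_w/2) = 303.2 × (22 − 2.45) + 247.6 × (22 − 2.8445) = 5927.6 + 4742.9 = 10670.5 kip·in.
M_n = 10670.5/12 = 889.21 kip·ft.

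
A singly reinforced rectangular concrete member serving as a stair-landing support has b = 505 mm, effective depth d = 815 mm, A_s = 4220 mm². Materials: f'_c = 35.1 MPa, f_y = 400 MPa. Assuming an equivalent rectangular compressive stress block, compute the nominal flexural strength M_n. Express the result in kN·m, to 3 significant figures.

M_n ≈ 1280 kN·m

T = A_s f_y = 4220 × 400 = 1688000 N = 1688 kN.
From C = T: a = T/(0.85 f'_c b) = 1688000/(0.85 × 35.1 × 505) = 112.04 mm.
M_n = T(d − a/2) = 1688 kN × (815 − 56.02) mm = 1281.16 kN·m.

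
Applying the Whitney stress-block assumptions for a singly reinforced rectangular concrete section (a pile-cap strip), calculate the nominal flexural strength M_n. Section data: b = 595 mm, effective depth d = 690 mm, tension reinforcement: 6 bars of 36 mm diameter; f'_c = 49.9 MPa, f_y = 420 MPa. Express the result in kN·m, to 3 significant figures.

M_n ≈ 1640 kN·m

A_s = 6 × 1018 = 6108 mm².
T = A_s f_y = 6108 × 420 = 2565360 N = 2565.36 kN.
From C = T: a = T/(0.85 f'_c b) = 2565360/(0.85 × 49.9 × 595) = 101.65 mm.
M_n = T(d − a/2) = 2565.36 kN × (690 − 50.825) mm = 1639.71 kN·m.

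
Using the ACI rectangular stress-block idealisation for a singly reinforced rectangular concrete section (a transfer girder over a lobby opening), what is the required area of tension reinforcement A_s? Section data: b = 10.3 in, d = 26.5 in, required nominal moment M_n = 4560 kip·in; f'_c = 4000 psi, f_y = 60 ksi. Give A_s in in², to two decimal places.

From M_n = 0.85 f'_c a b (d − a/2):
a = d − √(d² − 2M_n/(0.85 f'_c b)) = 26.5 − √(26.5² − 2 × 4560/(0.85 × 4 × 10.3)) = 5.480 in.
A_s = 0.85 f'_c a b / f_y = 0.85 × 4 × 5.480 × 10.3 / 60 = 3.198 in².

A_s ≈ 3.20 in²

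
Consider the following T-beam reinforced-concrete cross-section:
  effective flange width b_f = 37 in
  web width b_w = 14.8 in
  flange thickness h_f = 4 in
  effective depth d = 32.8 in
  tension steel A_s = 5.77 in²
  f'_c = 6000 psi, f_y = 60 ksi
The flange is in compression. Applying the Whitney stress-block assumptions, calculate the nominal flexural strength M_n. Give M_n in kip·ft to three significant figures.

Tension: T = A_s f_y = 5.77 × 60 = 346.2 kips.
Try a within the flange: a = T/(0.85 f'_c b_f) = 346.2/(0.85 × 6 × 37) = 1.835 in.
Since a = 1.835 ≤ h_f = 4 in, the stress block lies entirely in the flange; analyse as a rectangular beam of width b_f.
M_n = T(d − a/2) = 346.2 × (32.8 − 0.9175) = 11037.7 kip·in.
M_n = 11037.7/12 = 919.81 kip·ft.

M_n ≈ 920 kip·ft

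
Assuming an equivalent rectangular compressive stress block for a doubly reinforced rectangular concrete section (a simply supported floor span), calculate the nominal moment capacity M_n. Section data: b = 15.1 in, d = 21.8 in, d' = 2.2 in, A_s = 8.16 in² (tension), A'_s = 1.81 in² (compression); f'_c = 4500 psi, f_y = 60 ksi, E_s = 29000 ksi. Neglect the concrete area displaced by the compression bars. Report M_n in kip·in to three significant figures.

M_n ≈ 9180 kip·in

Assume both steels yield.
a = (A_s − A'_s) f_y/(0.85 f'_c b) = (8.16 − 1.81) × 60/(0.85 × 4.5 × 15.1) = 6.597 in.
c = a/β₁ = 6.597/0.825 = 7.996 in; ε'_s = 0.003(c − d')/c = 0.0022 ≥ ε_y = 0.0021, so the compression steel yields.
M_n = (A_s − A'_s) f_y (d − a/2) + A'_s f_y (d − d') = 381 × (21.8 − 3.2985) + 108.6 × (21.8 − 2.2) = 7049.1 + 2128.6 = 9177.7 kip·in.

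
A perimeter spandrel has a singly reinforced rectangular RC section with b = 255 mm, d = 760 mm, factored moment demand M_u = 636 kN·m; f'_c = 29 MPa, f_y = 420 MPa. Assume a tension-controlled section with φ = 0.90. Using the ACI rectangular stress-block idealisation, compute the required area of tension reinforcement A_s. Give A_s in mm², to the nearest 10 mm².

M_n = M_u/φ = 636/0.90 = 706.667 kN·m.
With M_n = 0.85 f'_c a b (d − a/2), solve the quadratic for a:
a = d − √(d² − 2M_n/(0.85 f'_c b)) = 760 − √(760² − 2 × 706.667×10⁶/(0.85 × 29 × 255)) = 166.07 mm.
A_s = 0.85 f'_c a b / f_y = 0.85 × 29 × 166.07 × 255 / 420 = 2485.4 mm².

A_s ≈ 2490 mm²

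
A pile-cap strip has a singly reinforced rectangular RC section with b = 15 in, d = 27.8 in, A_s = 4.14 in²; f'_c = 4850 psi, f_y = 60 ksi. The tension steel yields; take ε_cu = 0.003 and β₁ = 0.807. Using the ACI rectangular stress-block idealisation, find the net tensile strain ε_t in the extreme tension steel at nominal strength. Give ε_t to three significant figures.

a = A_s f_y/(0.85 f'_c b) = 4.017 in.
β₁ = 0.807, so c = a/β₁ = 4.017/0.807 = 4.978 in.
From the linear strain diagram with ε_cu = 0.003: ε_t = 0.003 (d − c)/c = 0.003 × (27.8 − 4.978)/4.978 = 0.0138.
Since ε_t ≥ 0.005, the section is tension-controlled.

ε_t ≈ 0.0138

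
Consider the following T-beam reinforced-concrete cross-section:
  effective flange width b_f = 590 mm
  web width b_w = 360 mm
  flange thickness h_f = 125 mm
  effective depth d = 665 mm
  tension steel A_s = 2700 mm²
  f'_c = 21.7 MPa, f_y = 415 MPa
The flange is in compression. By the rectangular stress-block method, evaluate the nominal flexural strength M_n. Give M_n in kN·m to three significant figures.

M_n ≈ 687 kN·m

Tension: T = A_s f_y = 2700 × 415 = 1120500 N.
Try a within the flange: a = T/(0.85 f'_c b_f) = 1120500/(0.85 × 21.7 × 590) = 102.96 mm.
Since a = 102.96 ≤ h_f = 125 mm, the stress block lies entirely in the flange; analyse as a rectangular beam of width b_f.
M_n = T(d − a/2) = 1120500 × (665 − 51.48) = 687.45 × 10⁶ N·mm.
M_n = 687.45 kN·m.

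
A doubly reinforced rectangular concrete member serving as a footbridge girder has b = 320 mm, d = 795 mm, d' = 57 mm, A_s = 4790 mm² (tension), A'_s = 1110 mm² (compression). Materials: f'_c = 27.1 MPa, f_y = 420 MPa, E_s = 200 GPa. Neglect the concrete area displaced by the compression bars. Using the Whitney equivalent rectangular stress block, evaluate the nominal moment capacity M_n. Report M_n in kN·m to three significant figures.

M_n ≈ 1410 kN·m

Assume both tension and compression steel yield.
Net tension couple steel: A_s − A'_s = 3680 mm².
a = (A_s − A'_s) f_y / (0.85 f'_c b) = 1545600/(0.85 × 27.1 × 320) = 209.68 mm.
c = a/β₁ = 209.68/0.85 = 246.68 mm; ε'_s = 0.003(c − d')/c = 0.0023 ≥ f_y/E_s = 0.0021, so compression steel does yield.
M_n = (A_s − A'_s) f_y (d − a/2) + A'_s f_y (d − d') = [1545600 × (795 − 104.84) + 466200 × (795 − 57)] × 10⁻⁶ = 1066.71 + 344.06 = 1410.77 kN·m.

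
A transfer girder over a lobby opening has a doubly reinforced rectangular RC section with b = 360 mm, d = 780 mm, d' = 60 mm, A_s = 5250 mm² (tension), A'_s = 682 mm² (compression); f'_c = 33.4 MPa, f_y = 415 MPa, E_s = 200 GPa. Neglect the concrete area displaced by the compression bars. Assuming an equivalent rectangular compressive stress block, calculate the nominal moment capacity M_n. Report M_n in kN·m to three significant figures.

Assume both tension and compression steel yield.
Net tension couple steel: A_s − A'_s = 4568 mm².
a = (A_s − A'_s) f_y / (0.85 f'_c b) = 1895720/(0.85 × 33.4 × 360) = 185.48 mm.
c = a/β₁ = 185.48/0.811 = 228.71 mm; ε'_s = 0.003(c − d')/c = 0.0022 ≥ f_y/E_s = 0.0021, so compression steel does yield.
M_n = (A_s − A'_s) f_y (d − a/2) + A'_s f_y (d − d') = [1895720 × (780 − 92.74) + 283030 × (780 − 60)] × 10⁻⁶ = 1302.85 + 203.78 = 1506.63 kN·m.

M_n ≈ 1510 kN·m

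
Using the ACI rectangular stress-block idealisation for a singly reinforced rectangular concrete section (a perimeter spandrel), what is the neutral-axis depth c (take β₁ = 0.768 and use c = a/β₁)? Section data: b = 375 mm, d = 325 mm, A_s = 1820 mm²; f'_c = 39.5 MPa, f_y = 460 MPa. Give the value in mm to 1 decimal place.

T = A_s f_y = 1820 × 460 = 837200 N = 837.2 kN.
Setting C = 0.85 f'_c a b equal to T: a = 837200/(0.85 × 39.5 × 375) = 66.494 mm.
With β₁ = 0.768, c = a/β₁ = 66.494/0.768 = 86.6 mm.

c ≈ 86.6 mm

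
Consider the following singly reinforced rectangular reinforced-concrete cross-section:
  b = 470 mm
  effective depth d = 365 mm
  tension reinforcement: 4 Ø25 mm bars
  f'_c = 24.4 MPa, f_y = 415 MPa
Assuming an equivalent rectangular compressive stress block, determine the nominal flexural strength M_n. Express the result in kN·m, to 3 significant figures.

M_n ≈ 263 kN·m

A_s = 4 × 491 = 1964 mm².
T = A_s f_y = 1964 × 415 = 815060 N = 815.06 kN.
From C = T: a = T/(0.85 f'_c b) = 815060/(0.85 × 24.4 × 470) = 83.61 mm.
M_n = T(d − a/2) = 815.06 kN × (365 − 41.805) mm = 263.42 kN·m.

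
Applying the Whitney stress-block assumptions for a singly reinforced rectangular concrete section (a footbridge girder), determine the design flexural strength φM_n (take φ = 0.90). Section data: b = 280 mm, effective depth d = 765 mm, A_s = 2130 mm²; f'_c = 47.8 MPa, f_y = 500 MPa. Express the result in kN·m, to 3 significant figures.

T = A_s f_y = 2130 × 500 = 1065000 N = 1065 kN.
From C = T: a = T/(0.85 f'_c b) = 1065000/(0.85 × 47.8 × 280) = 93.61 mm.
M_n = T(d − a/2) = 1065 kN × (765 − 46.805) mm = 764.88 kN·m.
φM_n = 0.90 × 764.88 = 688.39 kN·m.

φM_n ≈ 688 kN·m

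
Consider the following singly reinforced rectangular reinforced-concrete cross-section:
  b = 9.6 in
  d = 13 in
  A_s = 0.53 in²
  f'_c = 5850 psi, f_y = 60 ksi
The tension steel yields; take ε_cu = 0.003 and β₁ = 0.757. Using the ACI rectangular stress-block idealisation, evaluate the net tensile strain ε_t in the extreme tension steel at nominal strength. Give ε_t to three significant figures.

ε_t ≈ 0.0413

a = A_s f_y/(0.85 f'_c b) = 0.666 in.
β₁ = 0.757, so c = a/β₁ = 0.666/0.757 = 0.880 in.
From the linear strain diagram with ε_cu = 0.003: ε_t = 0.003 (d − c)/c = 0.003 × (13 − 0.880)/0.880 = 0.0413.
Since ε_t ≥ 0.005, the section is tension-controlled.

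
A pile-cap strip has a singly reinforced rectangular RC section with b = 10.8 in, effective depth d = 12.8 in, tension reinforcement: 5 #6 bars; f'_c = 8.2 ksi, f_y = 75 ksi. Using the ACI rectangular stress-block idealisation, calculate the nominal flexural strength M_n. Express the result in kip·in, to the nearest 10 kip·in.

A_s = 5 × 0.44 = 2.2 in².
T = A_s f_y = 2.2 × 75 = 165 kips.
a = T/(0.85 f'_c b) = 165/(0.85 × 8.2 × 10.8) = 2.192 in.
M_n = T(d − a/2) = 165 × (12.8 − 1.096) = 1931.2 kip·in.

M_n ≈ 1930 kip·in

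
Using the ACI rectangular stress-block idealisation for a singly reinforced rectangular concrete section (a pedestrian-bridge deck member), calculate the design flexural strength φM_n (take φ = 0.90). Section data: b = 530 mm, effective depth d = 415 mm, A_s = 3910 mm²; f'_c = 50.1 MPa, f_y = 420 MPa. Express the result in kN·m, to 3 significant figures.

T = A_s f_y = 3910 × 420 = 1642200 N = 1642.2 kN.
From C = T: a = T/(0.85 f'_c b) = 1642200/(0.85 × 50.1 × 530) = 72.76 mm.
M_n = T(d − a/2) = 1642.2 kN × (415 − 36.38) mm = 621.77 kN·m.
φM_n = 0.90 × 621.77 = 559.59 kN·m.

φM_n ≈ 560 kN·m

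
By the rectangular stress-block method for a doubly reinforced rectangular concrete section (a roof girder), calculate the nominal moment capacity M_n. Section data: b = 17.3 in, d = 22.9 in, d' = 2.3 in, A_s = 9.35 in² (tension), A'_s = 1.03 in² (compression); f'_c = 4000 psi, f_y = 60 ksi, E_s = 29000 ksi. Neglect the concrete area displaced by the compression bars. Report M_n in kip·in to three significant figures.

M_n ≈ 10600 kip·in

Assume both steels yield.
a = (A_s − A'_s) f_y/(0.85 f'_c b) = (9.35 − 1.03) × 60/(0.85 × 4 × 17.3) = 8.487 in.
c = a/β₁ = 8.487/0.85 = 9.985 in; ε'_s = 0.003(c − d')/c = 0.0023 ≥ ε_y = 0.0021, so the compression steel yields.
M_n = (A_s − A'_s) f_y (d − a/2) + A'_s f_y (d − d') = 499.2 × (22.9 − 4.2435) + 61.8 × (22.9 − 2.3) = 9313.3 + 1273.1 = 10586.4 kip·in.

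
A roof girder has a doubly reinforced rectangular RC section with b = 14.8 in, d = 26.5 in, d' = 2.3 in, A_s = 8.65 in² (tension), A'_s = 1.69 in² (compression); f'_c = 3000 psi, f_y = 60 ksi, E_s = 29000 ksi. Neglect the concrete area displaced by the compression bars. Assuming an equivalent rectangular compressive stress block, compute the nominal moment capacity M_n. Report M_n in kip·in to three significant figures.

Assume both steels yield.
a = (A_s − A'_s) f_y/(0.85 f'_c b) = (8.65 − 1.69) × 60/(0.85 × 3 × 14.8) = 11.065 in.
c = a/β₁ = 11.065/0.85 = 13.018 in; ε'_s = 0.003(c − d')/c = 0.0025 ≥ ε_y = 0.0021, so the compression steel yields.
M_n = (A_s − A'_s) f_y (d − a/2) + A'_s f_y (d − d') = 417.6 × (26.5 − 5.5325) + 101.4 × (26.5 − 2.3) = 8756.0 + 2453.9 = 11209.9 kip·in.

M_n ≈ 11200 kip·in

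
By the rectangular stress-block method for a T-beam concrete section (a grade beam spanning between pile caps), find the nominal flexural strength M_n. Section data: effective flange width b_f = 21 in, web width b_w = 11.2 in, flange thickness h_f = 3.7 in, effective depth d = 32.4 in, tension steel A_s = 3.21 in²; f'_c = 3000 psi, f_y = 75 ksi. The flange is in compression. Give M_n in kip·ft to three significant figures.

M_n ≈ 604 kip·ft

Tension: T = A_s f_y = 3.21 × 75 = 240.75 kips.
Try a within the flange: a = T/(0.85 f'_c b_f) = 240.75/(0.85 × 3 × 21) = 4.496 in.
a = 4.496 > h_f = 3.7 in: the block extends into the web. Split into flange-overhang and web parts.
C_f = 0.85 f'_c (b_f − b_w) h_f = 0.85 × 3 × (21 − 11.2) × 3.7 = 92.5 kips.
Remaining web compression depth: a_w = (T − C_f)/(0.85 f'_c b_w) = (240.75 − 92.5)/(0.85 × 3 × 11.2) = 5.191 in.
M_n = C_f(d − h_f/2) + (T − C_f)(d − a_w/2) = 92.5 × (32.4 − 1.85) + 148.25 × (32.4 − 2.5955) = 2825.9 + 4418.5 = 7244.4 kip·in.
M_n = 7244.4/12 = 603.70 kip·ft.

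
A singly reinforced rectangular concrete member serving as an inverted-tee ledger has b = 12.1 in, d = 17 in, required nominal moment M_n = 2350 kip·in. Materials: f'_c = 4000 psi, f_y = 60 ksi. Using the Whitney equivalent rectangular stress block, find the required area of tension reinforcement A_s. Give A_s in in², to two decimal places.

A_s ≈ 2.59 in²

From M_n = 0.85 f'_c a b (d − a/2):
a = d − √(d² − 2M_n/(0.85 f'_c b)) = 17 − √(17² − 2 × 2350/(0.85 × 4 × 12.1)) = 3.780 in.
A_s = 0.85 f'_c a b / f_y = 0.85 × 4 × 3.780 × 12.1 / 60 = 2.592 in².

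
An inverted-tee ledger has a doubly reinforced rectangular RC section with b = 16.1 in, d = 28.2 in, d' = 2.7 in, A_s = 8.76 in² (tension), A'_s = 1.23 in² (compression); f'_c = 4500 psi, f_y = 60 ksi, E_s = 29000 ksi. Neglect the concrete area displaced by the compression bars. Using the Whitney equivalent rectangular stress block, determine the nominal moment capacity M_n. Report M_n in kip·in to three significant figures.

Assume both steels yield.
a = (A_s − A'_s) f_y/(0.85 f'_c b) = (8.76 − 1.23) × 60/(0.85 × 4.5 × 16.1) = 7.336 in.
c = a/β₁ = 7.336/0.825 = 8.892 in; ε'_s = 0.003(c − d')/c = 0.0021 ≥ ε_y = 0.0021, so the compression steel yields.
M_n = (A_s − A'_s) f_y (d − a/2) + A'_s f_y (d − d') = 451.8 × (28.2 − 3.668) + 73.8 × (28.2 − 2.7) = 11083.6 + 1881.9 = 12965.5 kip·in.

M_n ≈ 13000 kip·in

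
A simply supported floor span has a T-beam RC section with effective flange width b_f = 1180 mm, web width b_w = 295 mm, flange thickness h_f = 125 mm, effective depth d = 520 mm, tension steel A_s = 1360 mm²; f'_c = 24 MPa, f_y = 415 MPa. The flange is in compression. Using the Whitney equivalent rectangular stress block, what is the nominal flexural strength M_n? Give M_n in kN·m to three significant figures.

Tension: T = A_s f_y = 1360 × 415 = 564400 N.
Try a within the flange: a = T/(0.85 f'_c b_f) = 564400/(0.85 × 24 × 1180) = 23.45 mm.
Since a = 23.45 ≤ h_f = 125 mm, the stress block lies entirely in the flange; analyse as a rectangular beam of width b_f.
M_n = T(d − a/2) = 564400 × (520 − 11.725) = 286.87 × 10⁶ N·mm.
M_n = 286.87 kN·m.

M_n ≈ 287 kN·m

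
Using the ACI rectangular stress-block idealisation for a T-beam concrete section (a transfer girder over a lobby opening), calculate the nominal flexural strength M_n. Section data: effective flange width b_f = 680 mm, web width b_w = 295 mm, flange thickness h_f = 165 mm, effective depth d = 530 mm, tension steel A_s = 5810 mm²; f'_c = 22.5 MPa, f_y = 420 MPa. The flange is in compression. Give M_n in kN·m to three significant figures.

M_n ≈ 1060 kN·m

Tension: T = A_s f_y = 5810 × 420 = 2440200 N.
Try a within the flange: a = T/(0.85 f'_c b_f) = 2440200/(0.85 × 22.5 × 680) = 187.64 mm.
a = 187.64 > h_f = 165 mm: the block extends into the web. Split into flange-overhang and web parts.
C_f = 0.85 f'_c (b_f − b_w) h_f = 0.85 × 22.5 × (680 − 295) × 165 = 1214916 N.
Remaining web compression depth: a_w = (T − C_f)/(0.85 f'_c b_w) = (2440200 − 1214916)/(0.85 × 22.5 × 295) = 217.18 mm.
M_n = C_f(d − h_f/2) + (T − C_f)(d − a_w/2) = 1214916 × (530 − 82.5) + 1225284 × (530 − 108.59) = 543.67 + 516.35 = 1060.02 × 10⁶ N·mm.
M_n = 1060.02 kN·m.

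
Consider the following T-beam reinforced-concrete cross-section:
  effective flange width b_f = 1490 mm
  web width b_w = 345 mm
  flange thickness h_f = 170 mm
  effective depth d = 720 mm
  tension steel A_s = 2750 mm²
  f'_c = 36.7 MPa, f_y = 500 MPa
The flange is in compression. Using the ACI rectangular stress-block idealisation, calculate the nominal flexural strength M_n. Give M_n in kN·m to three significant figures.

Tension: T = A_s f_y = 2750 × 500 = 1375000 N.
Try a within the flange: a = T/(0.85 f'_c b_f) = 1375000/(0.85 × 36.7 × 1490) = 29.58 mm.
Since a = 29.58 ≤ h_f = 170 mm, the stress block lies entirely in the flange; analyse as a rectangular beam of width b_f.
M_n = T(d − a/2) = 1375000 × (720 − 14.79) = 969.66 × 10⁶ N·mm.
M_n = 969.66 kN·m.

M_n ≈ 970 kN·m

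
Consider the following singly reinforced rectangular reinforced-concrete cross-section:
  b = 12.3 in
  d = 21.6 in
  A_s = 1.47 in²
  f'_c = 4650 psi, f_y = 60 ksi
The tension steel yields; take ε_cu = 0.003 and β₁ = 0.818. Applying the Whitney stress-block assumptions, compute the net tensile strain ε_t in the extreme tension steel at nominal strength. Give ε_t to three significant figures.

ε_t ≈ 0.0262

a = A_s f_y/(0.85 f'_c b) = 1.814 in.
β₁ = 0.818, so c = a/β₁ = 1.814/0.818 = 2.218 in.
From the linear strain diagram with ε_cu = 0.003: ε_t = 0.003 (d − c)/c = 0.003 × (21.6 − 2.218)/2.218 = 0.0262.
Since ε_t ≥ 0.005, the section is tension-controlled.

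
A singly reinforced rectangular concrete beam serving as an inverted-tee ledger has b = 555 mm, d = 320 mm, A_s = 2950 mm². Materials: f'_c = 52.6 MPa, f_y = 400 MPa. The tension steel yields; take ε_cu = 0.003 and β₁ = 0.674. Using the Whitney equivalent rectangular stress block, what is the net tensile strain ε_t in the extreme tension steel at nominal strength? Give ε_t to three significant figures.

a = A_s f_y/(0.85 f'_c b) = 47.55 mm.
β₁ = 0.674, so c = a/β₁ = 47.55/0.674 = 70.55 mm.
From the linear strain diagram with ε_cu = 0.003: ε_t = 0.003 (d − c)/c = 0.003 × (320 − 70.55)/70.55 = 0.0106.
Since ε_t ≥ 0.005, the section is tension-controlled.

ε_t ≈ 0.0106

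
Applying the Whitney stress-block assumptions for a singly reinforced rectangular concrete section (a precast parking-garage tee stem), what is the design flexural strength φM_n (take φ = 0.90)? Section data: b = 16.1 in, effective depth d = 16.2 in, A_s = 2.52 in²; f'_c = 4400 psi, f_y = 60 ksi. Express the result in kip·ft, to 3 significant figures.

T = A_s f_y = 2.52 × 60 = 151.2 kips.
a = T/(0.85 f'_c b) = 151.2/(0.85 × 4.4 × 16.1) = 2.511 in.
M_n = T(d − a/2) = 151.2 × (16.2 − 1.2555) = 2259.6 kip·in = 2259.6/12 = 188.30 kip·ft.
φM_n = 0.90 × 188.30 = 169.47 kip·ft.

φM_n ≈ 169 kip·ft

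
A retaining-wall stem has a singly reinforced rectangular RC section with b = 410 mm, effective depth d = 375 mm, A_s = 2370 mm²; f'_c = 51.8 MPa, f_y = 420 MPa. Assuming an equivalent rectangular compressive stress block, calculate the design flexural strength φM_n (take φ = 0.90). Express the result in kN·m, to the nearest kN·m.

T = A_s f_y = 2370 × 420 = 995400 N = 995.4 kN.
From C = T: a = T/(0.85 f'_c b) = 995400/(0.85 × 51.8 × 410) = 55.14 mm.
M_n = T(d − a/2) = 995.4 kN × (375 − 27.57) mm = 345.83 kN·m.
φM_n = 0.90 × 345.83 = 311.25 kN·m.

φM_n ≈ 311 kN·m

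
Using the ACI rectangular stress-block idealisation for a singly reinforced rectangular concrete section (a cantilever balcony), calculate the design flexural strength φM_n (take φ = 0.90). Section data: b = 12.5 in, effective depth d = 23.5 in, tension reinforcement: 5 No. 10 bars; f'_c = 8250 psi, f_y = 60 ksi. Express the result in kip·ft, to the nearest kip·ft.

A_s = 5 × 1.27 = 6.35 in².
T = A_s f_y = 6.35 × 60 = 381 kips.
a = T/(0.85 f'_c b) = 381/(0.85 × 8.25 × 12.5) = 4.347 in.
M_n = T(d − a/2) = 381 × (23.5 − 2.1735) = 8125.4 kip·in = 8125.4/12 = 677.12 kip·ft.
φM_n = 0.90 × 677.12 = 609.41 kip·ft.

φM_n ≈ 609 kip·ft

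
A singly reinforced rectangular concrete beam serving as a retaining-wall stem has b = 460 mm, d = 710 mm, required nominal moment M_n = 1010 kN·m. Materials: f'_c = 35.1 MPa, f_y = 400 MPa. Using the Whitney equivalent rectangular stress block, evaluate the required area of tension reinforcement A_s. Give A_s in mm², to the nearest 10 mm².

With M_n = 0.85 f'_c a b (d − a/2), solve the quadratic for a:
a = d − √(d² − 2M_n/(0.85 f'_c b)) = 710 − √(710² − 2 × 1010×10⁶/(0.85 × 35.1 × 460)) = 112.58 mm.
A_s = 0.85 f'_c a b / f_y = 0.85 × 35.1 × 112.58 × 460 / 400 = 3862.6 mm².

A_s ≈ 3860 mm²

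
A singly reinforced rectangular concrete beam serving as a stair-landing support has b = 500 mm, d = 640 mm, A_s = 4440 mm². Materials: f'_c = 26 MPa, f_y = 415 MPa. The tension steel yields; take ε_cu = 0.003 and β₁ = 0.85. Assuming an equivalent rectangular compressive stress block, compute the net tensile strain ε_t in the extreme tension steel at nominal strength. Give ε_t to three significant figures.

ε_t ≈ 0.00679

a = A_s f_y/(0.85 f'_c b) = 166.75 mm.
β₁ = 0.85, so c = a/β₁ = 166.75/0.85 = 196.18 mm.
From the linear strain diagram with ε_cu = 0.003: ε_t = 0.003 (d − c)/c = 0.003 × (640 − 196.18)/196.18 = 0.00679.
Since ε_t ≥ 0.005, the section is tension-controlled.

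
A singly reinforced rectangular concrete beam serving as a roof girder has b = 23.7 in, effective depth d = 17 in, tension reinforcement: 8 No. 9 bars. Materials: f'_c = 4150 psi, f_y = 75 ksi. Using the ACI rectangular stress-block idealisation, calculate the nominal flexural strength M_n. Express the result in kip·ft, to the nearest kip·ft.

M_n ≈ 671 kip·ft

A_s = 8 × 1 = 8 in².
T = A_s f_y = 8 × 75 = 600 kips.
a = T/(0.85 f'_c b) = 600/(0.85 × 4.15 × 23.7) = 7.177 in.
M_n = T(d − a/2) = 600 × (17 − 3.5885) = 8046.9 kip·in = 8046.9/12 = 670.58 kip·ft.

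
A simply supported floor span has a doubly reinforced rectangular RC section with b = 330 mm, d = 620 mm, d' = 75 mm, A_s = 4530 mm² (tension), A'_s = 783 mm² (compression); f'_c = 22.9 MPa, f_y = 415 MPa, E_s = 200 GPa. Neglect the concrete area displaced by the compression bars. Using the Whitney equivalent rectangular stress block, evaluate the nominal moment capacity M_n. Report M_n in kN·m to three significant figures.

Assume both tension and compression steel yield.
Net tension couple steel: A_s − A'_s = 3747 mm².
a = (A_s − A'_s) f_y / (0.85 f'_c b) = 1555005/(0.85 × 22.9 × 330) = 242.08 mm.
c = a/β₁ = 242.08/0.85 = 284.80 mm; ε'_s = 0.003(c − d')/c = 0.0022 ≥ f_y/E_s = 0.0021, so compression steel does yield.
M_n = (A_s − A'_s) f_y (d − a/2) + A'_s f_y (d − d') = [1555005 × (620 − 121.04) + 324945 × (620 − 75)] × 10⁻⁶ = 775.89 + 177.10 = 952.99 kN·m.

M_n ≈ 953 kN·m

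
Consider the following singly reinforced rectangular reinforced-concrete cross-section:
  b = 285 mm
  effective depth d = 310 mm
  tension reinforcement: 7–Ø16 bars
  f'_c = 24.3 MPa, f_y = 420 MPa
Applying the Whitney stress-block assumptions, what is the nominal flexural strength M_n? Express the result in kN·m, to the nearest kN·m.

M_n ≈ 154 kN·m

A_s = 7 × 201 = 1407 mm².
T = A_s f_y = 1407 × 420 = 590940 N = 590.94 kN.
From C = T: a = T/(0.85 f'_c b) = 590940/(0.85 × 24.3 × 285) = 100.39 mm.
M_n = T(d − a/2) = 590.94 kN × (310 − 50.195) mm = 153.53 kN·m.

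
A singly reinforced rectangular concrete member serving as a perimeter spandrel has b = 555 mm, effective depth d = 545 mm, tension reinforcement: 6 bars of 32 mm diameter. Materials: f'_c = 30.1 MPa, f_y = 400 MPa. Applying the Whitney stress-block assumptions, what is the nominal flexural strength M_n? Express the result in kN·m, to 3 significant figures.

M_n ≈ 921 kN·m

A_s = 6 × 804 = 4824 mm².
T = A_s f_y = 4824 × 400 = 1929600 N = 1929.6 kN.
From C = T: a = T/(0.85 f'_c b) = 1929600/(0.85 × 30.1 × 555) = 135.89 mm.
M_n = T(d − a/2) = 1929.6 kN × (545 − 67.945) mm = 920.53 kN·m.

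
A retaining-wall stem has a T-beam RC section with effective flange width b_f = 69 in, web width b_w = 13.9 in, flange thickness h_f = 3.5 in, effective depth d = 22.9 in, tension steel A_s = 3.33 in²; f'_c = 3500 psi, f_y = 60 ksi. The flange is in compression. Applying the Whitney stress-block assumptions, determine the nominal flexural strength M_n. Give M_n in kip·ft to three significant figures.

M_n ≈ 373 kip·ft

Tension: T = A_s f_y = 3.33 × 60 = 199.8 kips.
Try a within the flange: a = T/(0.85 f'_c b_f) = 199.8/(0.85 × 3.5 × 69) = 0.973 in.
Since a = 0.973 ≤ h_f = 3.5 in, the stress block lies entirely in the flange; analyse as a rectangular beam of width b_f.
M_n = T(d − a/2) = 199.8 × (22.9 − 0.4865) = 4478.2 kip·in.
M_n = 4478.2/12 = 373.18 kip·ft.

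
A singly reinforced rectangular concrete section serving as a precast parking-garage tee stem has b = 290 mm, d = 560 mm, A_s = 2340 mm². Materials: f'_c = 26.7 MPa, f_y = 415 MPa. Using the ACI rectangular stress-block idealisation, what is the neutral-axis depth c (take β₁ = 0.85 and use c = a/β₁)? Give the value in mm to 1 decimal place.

c ≈ 173.6 mm

T = A_s f_y = 2340 × 415 = 971100 N = 971.1 kN.
Setting C = 0.85 f'_c a b equal to T: a = 971100/(0.85 × 26.7 × 290) = 147.549 mm.
With β₁ = 0.85, c = a/β₁ = 147.549/0.85 = 173.6 mm.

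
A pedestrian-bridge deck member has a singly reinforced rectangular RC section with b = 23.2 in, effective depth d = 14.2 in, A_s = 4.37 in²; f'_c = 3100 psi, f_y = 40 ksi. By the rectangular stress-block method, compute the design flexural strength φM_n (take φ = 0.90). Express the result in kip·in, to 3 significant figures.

φM_n ≈ 2010 kip·in

T = A_s f_y = 4.37 × 40 = 174.8 kips.
a = T/(0.85 f'_c b) = 174.8/(0.85 × 3.1 × 23.2) = 2.859 in.
M_n = T(d − a/2) = 174.8 × (14.2 − 1.4295) = 2232.3 kip·in.
φM_n = 0.90 × 2232.3 = 2009.1 kip·in.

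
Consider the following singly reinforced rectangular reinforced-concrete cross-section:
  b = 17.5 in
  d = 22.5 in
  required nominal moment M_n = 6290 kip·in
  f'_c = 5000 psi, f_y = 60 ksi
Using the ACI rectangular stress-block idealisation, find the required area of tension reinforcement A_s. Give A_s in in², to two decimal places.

From M_n = 0.85 f'_c a b (d − a/2):
a = d − √(d² − 2M_n/(0.85 f'_c b)) = 22.5 − √(22.5² − 2 × 6290/(0.85 × 5 × 17.5)) = 4.140 in.
A_s = 0.85 f'_c a b / f_y = 0.85 × 5 × 4.140 × 17.5 / 60 = 5.132 in².

A_s ≈ 5.13 in²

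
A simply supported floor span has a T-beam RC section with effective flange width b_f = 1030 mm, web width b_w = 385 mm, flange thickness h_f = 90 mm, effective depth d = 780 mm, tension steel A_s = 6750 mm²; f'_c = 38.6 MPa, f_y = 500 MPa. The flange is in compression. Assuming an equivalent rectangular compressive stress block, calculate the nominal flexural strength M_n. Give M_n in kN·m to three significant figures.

Tension: T = A_s f_y = 6750 × 500 = 3375000 N.
Try a within the flange: a = T/(0.85 f'_c b_f) = 3375000/(0.85 × 38.6 × 1030) = 99.87 mm.
a = 99.87 > h_f = 90 mm: the block extends into the web. Split into flange-overhang and web parts.
C_f = 0.85 f'_c (b_f − b_w) h_f = 0.85 × 38.6 × (1030 − 385) × 90 = 1904621 N.
Remaining web compression depth: a_w = (T − C_f)/(0.85 f'_c b_w) = (3375000 − 1904621)/(0.85 × 38.6 × 385) = 116.40 mm.
M_n = C_f(d − h_f/2) + (T − C_f)(d − a_w/2) = 1904621 × (780 − 45) + 1470379 × (780 − 58.2) = 1399.90 + 1061.32 = 2461.22 × 10⁶ N·mm.
M_n = 2461.22 kN·m.

M_n ≈ 2460 kN·m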